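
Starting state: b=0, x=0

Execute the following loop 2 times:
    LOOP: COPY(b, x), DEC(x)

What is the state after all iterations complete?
b=-1, x=-2

Iteration trace:
Start: b=0, x=0
After iteration 1: b=0, x=-1
After iteration 2: b=-1, x=-2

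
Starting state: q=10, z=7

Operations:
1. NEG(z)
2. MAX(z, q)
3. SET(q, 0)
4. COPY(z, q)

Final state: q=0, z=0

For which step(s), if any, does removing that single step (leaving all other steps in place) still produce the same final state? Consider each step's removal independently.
Step(s) 1, 2

Testing removal of each single step:
Without step 1: final = q=0, z=0 (same)
Without step 2: final = q=0, z=0 (same)
Without step 3: final = q=10, z=10 (different)
Without step 4: final = q=0, z=10 (different)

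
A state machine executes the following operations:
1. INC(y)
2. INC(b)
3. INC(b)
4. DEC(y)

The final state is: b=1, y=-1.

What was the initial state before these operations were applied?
b=-1, y=-1

Working backwards:
Final state: b=1, y=-1
Before step 4 (DEC(y)): b=1, y=0
Before step 3 (INC(b)): b=0, y=0
Before step 2 (INC(b)): b=-1, y=0
Before step 1 (INC(y)): b=-1, y=-1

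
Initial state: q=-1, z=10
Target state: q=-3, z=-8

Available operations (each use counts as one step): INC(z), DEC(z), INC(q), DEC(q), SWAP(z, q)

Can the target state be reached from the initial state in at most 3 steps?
No

The target state cannot be reached within 3 steps.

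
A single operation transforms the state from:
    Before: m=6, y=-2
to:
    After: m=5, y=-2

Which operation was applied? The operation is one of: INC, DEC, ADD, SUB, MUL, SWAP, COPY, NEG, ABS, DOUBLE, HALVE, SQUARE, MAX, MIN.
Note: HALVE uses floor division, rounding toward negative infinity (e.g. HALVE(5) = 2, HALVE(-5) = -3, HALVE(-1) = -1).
DEC(m)

Analyzing the change:
Before: m=6, y=-2
After: m=5, y=-2
Variable m changed from 6 to 5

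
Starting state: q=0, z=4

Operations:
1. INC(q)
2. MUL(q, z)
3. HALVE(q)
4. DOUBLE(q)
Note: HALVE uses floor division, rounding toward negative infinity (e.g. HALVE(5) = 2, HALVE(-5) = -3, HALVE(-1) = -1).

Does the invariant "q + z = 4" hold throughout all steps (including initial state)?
No, violated after step 1

The invariant is violated after step 1.

State at each step:
Initial: q=0, z=4
After step 1: q=1, z=4
After step 2: q=4, z=4
After step 3: q=2, z=4
After step 4: q=4, z=4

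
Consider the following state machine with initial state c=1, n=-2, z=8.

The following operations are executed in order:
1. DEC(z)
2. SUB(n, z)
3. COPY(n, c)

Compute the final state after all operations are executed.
{c: 1, n: 1, z: 7}

Step-by-step execution:
Initial: c=1, n=-2, z=8
After step 1 (DEC(z)): c=1, n=-2, z=7
After step 2 (SUB(n, z)): c=1, n=-9, z=7
After step 3 (COPY(n, c)): c=1, n=1, z=7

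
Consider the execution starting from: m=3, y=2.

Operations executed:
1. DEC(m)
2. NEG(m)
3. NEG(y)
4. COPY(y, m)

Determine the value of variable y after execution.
y = -2

Tracing execution:
Step 1: DEC(m) → y = 2
Step 2: NEG(m) → y = 2
Step 3: NEG(y) → y = -2
Step 4: COPY(y, m) → y = -2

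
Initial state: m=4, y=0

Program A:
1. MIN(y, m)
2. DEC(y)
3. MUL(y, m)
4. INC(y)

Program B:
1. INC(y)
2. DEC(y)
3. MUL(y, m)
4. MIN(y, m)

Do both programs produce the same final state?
No

Program A final state: m=4, y=-3
Program B final state: m=4, y=0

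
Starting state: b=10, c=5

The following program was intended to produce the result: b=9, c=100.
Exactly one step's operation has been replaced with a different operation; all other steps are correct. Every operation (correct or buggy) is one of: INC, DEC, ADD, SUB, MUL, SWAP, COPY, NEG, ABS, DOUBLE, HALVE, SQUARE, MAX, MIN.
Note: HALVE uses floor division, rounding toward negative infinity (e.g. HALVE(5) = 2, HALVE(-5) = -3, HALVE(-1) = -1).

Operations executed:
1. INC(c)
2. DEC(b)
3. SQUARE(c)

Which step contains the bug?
Step 1

Trace with buggy code:
Initial: b=10, c=5
After step 1: b=10, c=6
After step 2: b=9, c=6
After step 3: b=9, c=36
Actual final b=9, c=36 ≠ expected b=9, c=100.
Step 1 is the only position where a single-operation replacement can produce the expected result.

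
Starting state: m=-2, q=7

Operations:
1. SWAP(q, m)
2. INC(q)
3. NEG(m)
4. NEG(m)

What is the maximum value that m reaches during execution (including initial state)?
7

Values of m at each step:
Initial: m = -2
After step 1: m = 7 ← maximum
After step 2: m = 7
After step 3: m = -7
After step 4: m = 7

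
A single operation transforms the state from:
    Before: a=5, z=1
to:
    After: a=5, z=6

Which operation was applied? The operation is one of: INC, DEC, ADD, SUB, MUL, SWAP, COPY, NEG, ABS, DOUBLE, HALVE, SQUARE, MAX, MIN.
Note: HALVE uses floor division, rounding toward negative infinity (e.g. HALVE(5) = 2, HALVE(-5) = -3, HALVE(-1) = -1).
ADD(z, a)

Analyzing the change:
Before: a=5, z=1
After: a=5, z=6
Variable z changed from 1 to 6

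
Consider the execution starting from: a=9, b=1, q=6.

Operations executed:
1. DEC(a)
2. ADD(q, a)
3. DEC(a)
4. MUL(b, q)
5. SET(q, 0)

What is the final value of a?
a = 7

Tracing execution:
Step 1: DEC(a) → a = 8
Step 2: ADD(q, a) → a = 8
Step 3: DEC(a) → a = 7
Step 4: MUL(b, q) → a = 7
Step 5: SET(q, 0) → a = 7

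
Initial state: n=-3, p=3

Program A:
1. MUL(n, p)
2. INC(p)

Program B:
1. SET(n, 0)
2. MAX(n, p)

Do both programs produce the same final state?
No

Program A final state: n=-9, p=4
Program B final state: n=3, p=3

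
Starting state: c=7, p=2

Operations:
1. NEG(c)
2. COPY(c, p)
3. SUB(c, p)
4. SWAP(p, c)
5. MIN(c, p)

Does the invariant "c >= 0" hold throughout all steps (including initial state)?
No, violated after step 1

The invariant is violated after step 1.

State at each step:
Initial: c=7, p=2
After step 1: c=-7, p=2
After step 2: c=2, p=2
After step 3: c=0, p=2
After step 4: c=2, p=0
After step 5: c=0, p=0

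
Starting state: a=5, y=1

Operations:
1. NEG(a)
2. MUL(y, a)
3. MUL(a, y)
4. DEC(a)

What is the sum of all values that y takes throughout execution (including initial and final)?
-13

Values of y at each step:
Initial: y = 1
After step 1: y = 1
After step 2: y = -5
After step 3: y = -5
After step 4: y = -5
Sum = 1 + 1 + -5 + -5 + -5 = -13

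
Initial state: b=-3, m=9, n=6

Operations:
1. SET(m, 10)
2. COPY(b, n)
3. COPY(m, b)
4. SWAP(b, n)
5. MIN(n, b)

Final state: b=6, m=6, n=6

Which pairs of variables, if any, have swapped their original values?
None

Comparing initial and final values:
b: -3 → 6
n: 6 → 6
m: 9 → 6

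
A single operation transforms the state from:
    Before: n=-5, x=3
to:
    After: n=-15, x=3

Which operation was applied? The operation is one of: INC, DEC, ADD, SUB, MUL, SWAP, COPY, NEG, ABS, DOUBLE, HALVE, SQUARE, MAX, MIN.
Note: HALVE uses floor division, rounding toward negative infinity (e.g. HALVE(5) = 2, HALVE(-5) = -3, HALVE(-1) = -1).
MUL(n, x)

Analyzing the change:
Before: n=-5, x=3
After: n=-15, x=3
Variable n changed from -5 to -15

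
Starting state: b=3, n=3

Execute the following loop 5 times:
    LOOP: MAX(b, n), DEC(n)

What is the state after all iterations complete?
b=3, n=-2

Iteration trace:
Start: b=3, n=3
After iteration 1: b=3, n=2
After iteration 2: b=3, n=1
After iteration 3: b=3, n=0
After iteration 4: b=3, n=-1
After iteration 5: b=3, n=-2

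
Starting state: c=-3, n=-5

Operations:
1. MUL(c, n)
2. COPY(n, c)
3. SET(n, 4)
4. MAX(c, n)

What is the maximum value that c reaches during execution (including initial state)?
15

Values of c at each step:
Initial: c = -3
After step 1: c = 15 ← maximum
After step 2: c = 15
After step 3: c = 15
After step 4: c = 15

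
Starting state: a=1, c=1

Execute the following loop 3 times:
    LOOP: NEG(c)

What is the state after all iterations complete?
a=1, c=-1

Iteration trace:
Start: a=1, c=1
After iteration 1: a=1, c=-1
After iteration 2: a=1, c=1
After iteration 3: a=1, c=-1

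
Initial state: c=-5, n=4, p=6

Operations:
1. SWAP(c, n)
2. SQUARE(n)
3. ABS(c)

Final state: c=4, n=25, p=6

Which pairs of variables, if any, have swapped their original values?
None

Comparing initial and final values:
n: 4 → 25
p: 6 → 6
c: -5 → 4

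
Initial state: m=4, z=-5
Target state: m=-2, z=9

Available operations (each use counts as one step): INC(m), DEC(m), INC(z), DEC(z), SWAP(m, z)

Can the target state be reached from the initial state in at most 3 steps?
No

The target state cannot be reached within 3 steps.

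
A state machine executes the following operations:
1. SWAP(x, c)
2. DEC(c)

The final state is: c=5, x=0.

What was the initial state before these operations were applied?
c=0, x=6

Working backwards:
Final state: c=5, x=0
Before step 2 (DEC(c)): c=6, x=0
Before step 1 (SWAP(x, c)): c=0, x=6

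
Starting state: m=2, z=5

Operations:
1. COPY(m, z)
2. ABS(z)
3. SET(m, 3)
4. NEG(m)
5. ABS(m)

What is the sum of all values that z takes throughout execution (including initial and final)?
30

Values of z at each step:
Initial: z = 5
After step 1: z = 5
After step 2: z = 5
After step 3: z = 5
After step 4: z = 5
After step 5: z = 5
Sum = 5 + 5 + 5 + 5 + 5 + 5 = 30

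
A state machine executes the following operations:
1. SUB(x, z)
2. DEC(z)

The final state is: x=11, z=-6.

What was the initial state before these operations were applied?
x=6, z=-5

Working backwards:
Final state: x=11, z=-6
Before step 2 (DEC(z)): x=11, z=-5
Before step 1 (SUB(x, z)): x=6, z=-5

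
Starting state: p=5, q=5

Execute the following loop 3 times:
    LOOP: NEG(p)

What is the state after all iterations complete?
p=-5, q=5

Iteration trace:
Start: p=5, q=5
After iteration 1: p=-5, q=5
After iteration 2: p=5, q=5
After iteration 3: p=-5, q=5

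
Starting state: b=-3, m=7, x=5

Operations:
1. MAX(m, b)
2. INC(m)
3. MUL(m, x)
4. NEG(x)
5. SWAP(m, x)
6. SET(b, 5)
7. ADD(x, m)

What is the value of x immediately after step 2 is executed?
x = 5

Tracing x through execution:
Initial: x = 5
After step 1 (MAX(m, b)): x = 5
After step 2 (INC(m)): x = 5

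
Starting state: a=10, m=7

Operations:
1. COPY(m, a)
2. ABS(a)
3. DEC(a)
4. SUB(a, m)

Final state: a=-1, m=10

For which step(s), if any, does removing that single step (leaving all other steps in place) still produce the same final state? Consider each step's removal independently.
Step(s) 2

Testing removal of each single step:
Without step 1: final = a=2, m=7 (different)
Without step 2: final = a=-1, m=10 (same)
Without step 3: final = a=0, m=10 (different)
Without step 4: final = a=9, m=10 (different)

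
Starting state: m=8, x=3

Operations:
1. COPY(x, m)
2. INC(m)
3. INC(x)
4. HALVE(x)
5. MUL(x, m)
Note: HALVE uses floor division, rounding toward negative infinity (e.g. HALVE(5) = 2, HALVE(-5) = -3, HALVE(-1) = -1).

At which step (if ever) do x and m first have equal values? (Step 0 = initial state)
Step 1

x and m first become equal after step 1.

Comparing values at each step:
Initial: x=3, m=8
After step 1: x=8, m=8 ← equal!
After step 2: x=8, m=9
After step 3: x=9, m=9 ← equal!
After step 4: x=4, m=9
After step 5: x=36, m=9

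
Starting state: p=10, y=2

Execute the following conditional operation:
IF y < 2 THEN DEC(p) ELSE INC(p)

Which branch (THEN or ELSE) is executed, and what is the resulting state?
Branch: ELSE, Final state: p=11, y=2

Evaluating condition: y < 2
y = 2
Condition is False, so ELSE branch executes
After INC(p): p=11, y=2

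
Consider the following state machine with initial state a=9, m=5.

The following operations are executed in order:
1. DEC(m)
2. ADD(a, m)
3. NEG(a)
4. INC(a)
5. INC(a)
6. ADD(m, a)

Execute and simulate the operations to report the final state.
{a: -11, m: -7}

Step-by-step execution:
Initial: a=9, m=5
After step 1 (DEC(m)): a=9, m=4
After step 2 (ADD(a, m)): a=13, m=4
After step 3 (NEG(a)): a=-13, m=4
After step 4 (INC(a)): a=-12, m=4
After step 5 (INC(a)): a=-11, m=4
After step 6 (ADD(m, a)): a=-11, m=-7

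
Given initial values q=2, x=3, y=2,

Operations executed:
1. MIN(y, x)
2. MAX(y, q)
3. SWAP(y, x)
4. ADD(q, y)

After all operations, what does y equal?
y = 3

Tracing execution:
Step 1: MIN(y, x) → y = 2
Step 2: MAX(y, q) → y = 2
Step 3: SWAP(y, x) → y = 3
Step 4: ADD(q, y) → y = 3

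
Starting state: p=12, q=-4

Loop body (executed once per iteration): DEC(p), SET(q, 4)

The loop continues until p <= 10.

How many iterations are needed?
2

Tracing iterations:
Initial: p=12, q=-4
After iteration 1: p=11, q=4
After iteration 2: p=10, q=4
p <= 10 now holds, so the loop exits after 2 iterations.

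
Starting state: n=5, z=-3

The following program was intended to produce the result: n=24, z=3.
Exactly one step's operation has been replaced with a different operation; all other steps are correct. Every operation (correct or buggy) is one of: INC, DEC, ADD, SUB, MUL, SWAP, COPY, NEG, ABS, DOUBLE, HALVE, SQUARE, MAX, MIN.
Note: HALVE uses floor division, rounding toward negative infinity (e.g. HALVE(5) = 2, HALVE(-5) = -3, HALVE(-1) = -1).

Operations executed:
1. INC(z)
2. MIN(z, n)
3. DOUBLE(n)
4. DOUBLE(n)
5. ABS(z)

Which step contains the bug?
Step 1

Trace with buggy code:
Initial: n=5, z=-3
After step 1: n=5, z=-2
After step 2: n=5, z=-2
After step 3: n=10, z=-2
After step 4: n=20, z=-2
After step 5: n=20, z=2
Actual final n=20, z=2 ≠ expected n=24, z=3.
Step 1 is the only position where a single-operation replacement can produce the expected result.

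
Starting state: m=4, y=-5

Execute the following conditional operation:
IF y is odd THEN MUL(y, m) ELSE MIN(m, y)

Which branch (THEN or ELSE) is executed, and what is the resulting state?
Branch: THEN, Final state: m=4, y=-20

Evaluating condition: y is odd
Condition is True, so THEN branch executes
After MUL(y, m): m=4, y=-20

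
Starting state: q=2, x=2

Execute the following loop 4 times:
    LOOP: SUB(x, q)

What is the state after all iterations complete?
q=2, x=-6

Iteration trace:
Start: q=2, x=2
After iteration 1: q=2, x=0
After iteration 2: q=2, x=-2
After iteration 3: q=2, x=-4
After iteration 4: q=2, x=-6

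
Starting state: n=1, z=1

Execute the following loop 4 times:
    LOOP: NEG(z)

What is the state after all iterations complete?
n=1, z=1

Iteration trace:
Start: n=1, z=1
After iteration 1: n=1, z=-1
After iteration 2: n=1, z=1
After iteration 3: n=1, z=-1
After iteration 4: n=1, z=1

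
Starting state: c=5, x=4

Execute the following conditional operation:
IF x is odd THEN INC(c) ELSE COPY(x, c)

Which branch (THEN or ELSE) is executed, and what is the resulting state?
Branch: ELSE, Final state: c=5, x=5

Evaluating condition: x is odd
Condition is False, so ELSE branch executes
After COPY(x, c): c=5, x=5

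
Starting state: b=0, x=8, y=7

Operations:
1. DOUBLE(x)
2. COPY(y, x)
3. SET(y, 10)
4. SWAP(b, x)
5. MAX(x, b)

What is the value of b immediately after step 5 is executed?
b = 16

Tracing b through execution:
Initial: b = 0
After step 1 (DOUBLE(x)): b = 0
After step 2 (COPY(y, x)): b = 0
After step 3 (SET(y, 10)): b = 0
After step 4 (SWAP(b, x)): b = 16
After step 5 (MAX(x, b)): b = 16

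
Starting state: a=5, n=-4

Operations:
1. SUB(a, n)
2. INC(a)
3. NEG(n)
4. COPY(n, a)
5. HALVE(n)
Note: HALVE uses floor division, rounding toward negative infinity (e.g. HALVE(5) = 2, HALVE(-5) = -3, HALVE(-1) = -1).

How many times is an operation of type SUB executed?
1

Counting SUB operations:
Step 1: SUB(a, n) ← SUB
Total: 1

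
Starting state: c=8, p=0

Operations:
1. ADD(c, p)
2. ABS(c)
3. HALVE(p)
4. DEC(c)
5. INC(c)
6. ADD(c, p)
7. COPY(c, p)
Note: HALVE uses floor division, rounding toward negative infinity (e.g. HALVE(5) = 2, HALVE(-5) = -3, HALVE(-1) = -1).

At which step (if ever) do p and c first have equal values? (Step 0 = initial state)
Step 7

p and c first become equal after step 7.

Comparing values at each step:
Initial: p=0, c=8
After step 1: p=0, c=8
After step 2: p=0, c=8
After step 3: p=0, c=8
After step 4: p=0, c=7
After step 5: p=0, c=8
After step 6: p=0, c=8
After step 7: p=0, c=0 ← equal!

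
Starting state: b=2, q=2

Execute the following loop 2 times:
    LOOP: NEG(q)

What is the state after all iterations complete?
b=2, q=2

Iteration trace:
Start: b=2, q=2
After iteration 1: b=2, q=-2
After iteration 2: b=2, q=2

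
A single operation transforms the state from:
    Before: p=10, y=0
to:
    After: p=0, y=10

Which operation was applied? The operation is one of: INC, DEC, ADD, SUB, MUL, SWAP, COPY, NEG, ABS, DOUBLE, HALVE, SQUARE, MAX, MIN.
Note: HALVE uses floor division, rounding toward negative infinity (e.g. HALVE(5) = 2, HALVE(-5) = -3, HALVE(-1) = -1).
SWAP(y, p)

Analyzing the change:
Before: p=10, y=0
After: p=0, y=10
Variable y changed from 0 to 10
Variable p changed from 10 to 0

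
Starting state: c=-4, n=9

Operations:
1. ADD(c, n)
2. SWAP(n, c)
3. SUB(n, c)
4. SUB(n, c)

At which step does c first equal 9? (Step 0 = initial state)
Step 2

Tracing c:
Initial: c = -4
After step 1: c = 5
After step 2: c = 9 ← first occurrence
After step 3: c = 9
After step 4: c = 9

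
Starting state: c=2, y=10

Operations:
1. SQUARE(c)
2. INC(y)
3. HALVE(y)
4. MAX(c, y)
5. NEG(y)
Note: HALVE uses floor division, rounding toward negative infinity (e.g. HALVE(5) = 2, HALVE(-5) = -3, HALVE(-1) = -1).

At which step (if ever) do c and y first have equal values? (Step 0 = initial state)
Step 4

c and y first become equal after step 4.

Comparing values at each step:
Initial: c=2, y=10
After step 1: c=4, y=10
After step 2: c=4, y=11
After step 3: c=4, y=5
After step 4: c=5, y=5 ← equal!
After step 5: c=5, y=-5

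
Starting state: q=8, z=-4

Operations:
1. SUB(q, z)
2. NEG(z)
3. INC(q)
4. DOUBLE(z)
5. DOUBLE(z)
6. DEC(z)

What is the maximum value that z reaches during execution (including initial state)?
16

Values of z at each step:
Initial: z = -4
After step 1: z = -4
After step 2: z = 4
After step 3: z = 4
After step 4: z = 8
After step 5: z = 16 ← maximum
After step 6: z = 15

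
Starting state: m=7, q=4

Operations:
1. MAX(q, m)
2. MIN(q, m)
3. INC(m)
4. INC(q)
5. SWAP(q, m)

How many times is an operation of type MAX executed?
1

Counting MAX operations:
Step 1: MAX(q, m) ← MAX
Total: 1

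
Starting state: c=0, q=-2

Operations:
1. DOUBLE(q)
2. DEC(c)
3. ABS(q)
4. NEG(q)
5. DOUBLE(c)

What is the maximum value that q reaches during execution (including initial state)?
4

Values of q at each step:
Initial: q = -2
After step 1: q = -4
After step 2: q = -4
After step 3: q = 4 ← maximum
After step 4: q = -4
After step 5: q = -4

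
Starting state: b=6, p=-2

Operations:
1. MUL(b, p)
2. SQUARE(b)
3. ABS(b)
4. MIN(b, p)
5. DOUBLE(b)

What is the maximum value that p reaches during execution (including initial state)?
-2

Values of p at each step:
Initial: p = -2 ← maximum
After step 1: p = -2
After step 2: p = -2
After step 3: p = -2
After step 4: p = -2
After step 5: p = -2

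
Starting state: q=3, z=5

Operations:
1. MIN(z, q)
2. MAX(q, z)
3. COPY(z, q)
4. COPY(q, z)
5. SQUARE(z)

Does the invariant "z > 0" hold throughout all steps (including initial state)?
Yes

The invariant holds at every step.

State at each step:
Initial: q=3, z=5
After step 1: q=3, z=3
After step 2: q=3, z=3
After step 3: q=3, z=3
After step 4: q=3, z=3
After step 5: q=3, z=9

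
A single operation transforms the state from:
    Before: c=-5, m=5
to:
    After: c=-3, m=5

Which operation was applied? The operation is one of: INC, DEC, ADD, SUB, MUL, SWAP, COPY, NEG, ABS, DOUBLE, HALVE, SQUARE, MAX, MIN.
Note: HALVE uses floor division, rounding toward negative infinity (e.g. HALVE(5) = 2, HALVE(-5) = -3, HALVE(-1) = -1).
HALVE(c)

Analyzing the change:
Before: c=-5, m=5
After: c=-3, m=5
Variable c changed from -5 to -3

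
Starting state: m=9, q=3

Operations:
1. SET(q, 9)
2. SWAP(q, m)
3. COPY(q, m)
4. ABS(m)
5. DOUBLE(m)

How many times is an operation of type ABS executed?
1

Counting ABS operations:
Step 4: ABS(m) ← ABS
Total: 1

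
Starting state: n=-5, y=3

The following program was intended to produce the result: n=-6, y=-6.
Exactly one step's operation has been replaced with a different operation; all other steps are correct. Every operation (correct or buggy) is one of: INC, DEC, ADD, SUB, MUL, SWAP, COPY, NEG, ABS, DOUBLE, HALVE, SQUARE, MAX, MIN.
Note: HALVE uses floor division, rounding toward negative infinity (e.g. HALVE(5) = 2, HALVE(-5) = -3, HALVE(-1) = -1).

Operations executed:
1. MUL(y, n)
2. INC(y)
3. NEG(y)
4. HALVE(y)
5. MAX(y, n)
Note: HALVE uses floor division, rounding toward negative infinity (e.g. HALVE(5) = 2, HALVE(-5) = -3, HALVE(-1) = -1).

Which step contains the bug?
Step 3

Trace with buggy code:
Initial: n=-5, y=3
After step 1: n=-5, y=-15
After step 2: n=-5, y=-14
After step 3: n=-5, y=14
After step 4: n=-5, y=7
After step 5: n=-5, y=7
Actual final n=-5, y=7 ≠ expected n=-6, y=-6.
Step 3 is the only position where a single-operation replacement can produce the expected result.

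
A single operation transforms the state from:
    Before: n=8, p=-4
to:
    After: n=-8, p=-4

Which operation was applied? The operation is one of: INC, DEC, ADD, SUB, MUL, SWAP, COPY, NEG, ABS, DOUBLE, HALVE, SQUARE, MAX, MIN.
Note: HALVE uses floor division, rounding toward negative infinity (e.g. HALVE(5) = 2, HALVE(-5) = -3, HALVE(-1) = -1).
NEG(n)

Analyzing the change:
Before: n=8, p=-4
After: n=-8, p=-4
Variable n changed from 8 to -8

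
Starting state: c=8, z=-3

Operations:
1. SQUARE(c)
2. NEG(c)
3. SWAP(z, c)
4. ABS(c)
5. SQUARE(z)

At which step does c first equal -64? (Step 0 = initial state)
Step 2

Tracing c:
Initial: c = 8
After step 1: c = 64
After step 2: c = -64 ← first occurrence
After step 3: c = -3
After step 4: c = 3
After step 5: c = 3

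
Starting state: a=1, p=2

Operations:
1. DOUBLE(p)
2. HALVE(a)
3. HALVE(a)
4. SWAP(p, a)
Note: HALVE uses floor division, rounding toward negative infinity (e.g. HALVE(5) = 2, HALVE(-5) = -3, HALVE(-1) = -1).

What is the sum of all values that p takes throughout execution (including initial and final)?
14

Values of p at each step:
Initial: p = 2
After step 1: p = 4
After step 2: p = 4
After step 3: p = 4
After step 4: p = 0
Sum = 2 + 4 + 4 + 4 + 0 = 14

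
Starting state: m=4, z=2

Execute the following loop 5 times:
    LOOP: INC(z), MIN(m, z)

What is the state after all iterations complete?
m=3, z=7

Iteration trace:
Start: m=4, z=2
After iteration 1: m=3, z=3
After iteration 2: m=3, z=4
After iteration 3: m=3, z=5
After iteration 4: m=3, z=6
After iteration 5: m=3, z=7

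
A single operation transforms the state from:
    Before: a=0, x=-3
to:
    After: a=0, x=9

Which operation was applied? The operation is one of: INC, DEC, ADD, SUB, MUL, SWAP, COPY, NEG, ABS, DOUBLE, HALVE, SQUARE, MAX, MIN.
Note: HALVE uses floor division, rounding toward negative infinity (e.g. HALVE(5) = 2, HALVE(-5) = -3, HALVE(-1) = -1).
SQUARE(x)

Analyzing the change:
Before: a=0, x=-3
After: a=0, x=9
Variable x changed from -3 to 9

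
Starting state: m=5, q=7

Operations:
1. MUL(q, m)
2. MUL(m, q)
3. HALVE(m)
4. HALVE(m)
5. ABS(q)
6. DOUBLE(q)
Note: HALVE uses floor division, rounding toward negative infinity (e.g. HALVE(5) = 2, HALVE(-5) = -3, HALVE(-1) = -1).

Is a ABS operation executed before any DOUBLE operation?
Yes

First ABS: step 5
First DOUBLE: step 6
Since 5 < 6, ABS comes first.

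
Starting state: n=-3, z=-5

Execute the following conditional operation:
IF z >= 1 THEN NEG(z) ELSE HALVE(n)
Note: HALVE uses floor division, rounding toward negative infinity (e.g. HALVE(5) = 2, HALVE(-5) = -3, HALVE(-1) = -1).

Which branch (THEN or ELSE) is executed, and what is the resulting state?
Branch: ELSE, Final state: n=-2, z=-5

Evaluating condition: z >= 1
z = -5
Condition is False, so ELSE branch executes
After HALVE(n): n=-2, z=-5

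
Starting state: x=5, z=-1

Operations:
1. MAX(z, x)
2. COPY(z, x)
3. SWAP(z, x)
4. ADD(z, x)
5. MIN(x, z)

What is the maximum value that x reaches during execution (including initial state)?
5

Values of x at each step:
Initial: x = 5 ← maximum
After step 1: x = 5
After step 2: x = 5
After step 3: x = 5
After step 4: x = 5
After step 5: x = 5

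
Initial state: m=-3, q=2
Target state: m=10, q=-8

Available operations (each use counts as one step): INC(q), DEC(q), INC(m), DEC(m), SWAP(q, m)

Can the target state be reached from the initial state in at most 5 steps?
No

The target state cannot be reached within 5 steps.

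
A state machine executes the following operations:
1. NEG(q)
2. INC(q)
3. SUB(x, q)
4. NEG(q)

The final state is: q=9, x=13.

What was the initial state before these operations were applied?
q=10, x=4

Working backwards:
Final state: q=9, x=13
Before step 4 (NEG(q)): q=-9, x=13
Before step 3 (SUB(x, q)): q=-9, x=4
Before step 2 (INC(q)): q=-10, x=4
Before step 1 (NEG(q)): q=10, x=4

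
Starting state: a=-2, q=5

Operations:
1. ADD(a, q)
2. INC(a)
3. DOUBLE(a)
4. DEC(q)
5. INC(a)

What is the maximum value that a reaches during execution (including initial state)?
9

Values of a at each step:
Initial: a = -2
After step 1: a = 3
After step 2: a = 4
After step 3: a = 8
After step 4: a = 8
After step 5: a = 9 ← maximum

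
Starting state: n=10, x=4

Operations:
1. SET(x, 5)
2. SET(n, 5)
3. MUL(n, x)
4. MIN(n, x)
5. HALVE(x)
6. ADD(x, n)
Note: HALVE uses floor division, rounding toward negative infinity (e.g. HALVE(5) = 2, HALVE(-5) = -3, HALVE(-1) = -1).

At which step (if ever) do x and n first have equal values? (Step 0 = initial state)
Step 2

x and n first become equal after step 2.

Comparing values at each step:
Initial: x=4, n=10
After step 1: x=5, n=10
After step 2: x=5, n=5 ← equal!
After step 3: x=5, n=25
After step 4: x=5, n=5 ← equal!
After step 5: x=2, n=5
After step 6: x=7, n=5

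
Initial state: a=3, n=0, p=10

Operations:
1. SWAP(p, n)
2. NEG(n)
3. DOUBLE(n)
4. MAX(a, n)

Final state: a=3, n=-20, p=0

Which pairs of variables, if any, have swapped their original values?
None

Comparing initial and final values:
p: 10 → 0
a: 3 → 3
n: 0 → -20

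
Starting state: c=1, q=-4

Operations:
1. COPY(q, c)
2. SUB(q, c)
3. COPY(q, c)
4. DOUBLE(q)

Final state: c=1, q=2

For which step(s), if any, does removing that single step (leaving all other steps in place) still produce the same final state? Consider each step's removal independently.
Step(s) 1, 2

Testing removal of each single step:
Without step 1: final = c=1, q=2 (same)
Without step 2: final = c=1, q=2 (same)
Without step 3: final = c=1, q=0 (different)
Without step 4: final = c=1, q=1 (different)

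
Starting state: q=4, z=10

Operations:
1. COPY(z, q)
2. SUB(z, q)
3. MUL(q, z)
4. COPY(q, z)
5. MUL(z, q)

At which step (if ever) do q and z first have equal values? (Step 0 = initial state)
Step 1

q and z first become equal after step 1.

Comparing values at each step:
Initial: q=4, z=10
After step 1: q=4, z=4 ← equal!
After step 2: q=4, z=0
After step 3: q=0, z=0 ← equal!
After step 4: q=0, z=0 ← equal!
After step 5: q=0, z=0 ← equal!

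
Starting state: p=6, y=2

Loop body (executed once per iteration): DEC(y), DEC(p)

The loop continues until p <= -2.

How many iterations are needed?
8

Tracing iterations:
Initial: p=6, y=2
After iteration 1: p=5, y=1
After iteration 2: p=4, y=0
After iteration 3: p=3, y=-1
After iteration 4: p=2, y=-2
After iteration 5: p=1, y=-3
After iteration 6: p=0, y=-4
After iteration 7: p=-1, y=-5
After iteration 8: p=-2, y=-6
p <= -2 now holds, so the loop exits after 8 iterations.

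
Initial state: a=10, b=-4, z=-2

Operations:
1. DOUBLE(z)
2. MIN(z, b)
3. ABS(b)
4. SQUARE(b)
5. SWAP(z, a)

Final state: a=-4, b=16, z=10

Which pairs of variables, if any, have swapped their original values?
None

Comparing initial and final values:
b: -4 → 16
a: 10 → -4
z: -2 → 10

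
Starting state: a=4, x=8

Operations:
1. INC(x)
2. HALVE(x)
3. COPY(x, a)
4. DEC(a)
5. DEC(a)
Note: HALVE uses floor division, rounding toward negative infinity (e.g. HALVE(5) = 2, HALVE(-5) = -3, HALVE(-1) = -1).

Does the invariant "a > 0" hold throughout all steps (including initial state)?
Yes

The invariant holds at every step.

State at each step:
Initial: a=4, x=8
After step 1: a=4, x=9
After step 2: a=4, x=4
After step 3: a=4, x=4
After step 4: a=3, x=4
After step 5: a=2, x=4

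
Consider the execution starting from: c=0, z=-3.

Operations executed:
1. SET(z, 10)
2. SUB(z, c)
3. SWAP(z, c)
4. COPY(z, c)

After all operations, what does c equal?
c = 10

Tracing execution:
Step 1: SET(z, 10) → c = 0
Step 2: SUB(z, c) → c = 0
Step 3: SWAP(z, c) → c = 10
Step 4: COPY(z, c) → c = 10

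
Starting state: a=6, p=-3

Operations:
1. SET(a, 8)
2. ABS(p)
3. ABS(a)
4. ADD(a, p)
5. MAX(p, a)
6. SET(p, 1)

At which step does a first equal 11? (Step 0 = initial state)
Step 4

Tracing a:
Initial: a = 6
After step 1: a = 8
After step 2: a = 8
After step 3: a = 8
After step 4: a = 11 ← first occurrence
After step 5: a = 11
After step 6: a = 11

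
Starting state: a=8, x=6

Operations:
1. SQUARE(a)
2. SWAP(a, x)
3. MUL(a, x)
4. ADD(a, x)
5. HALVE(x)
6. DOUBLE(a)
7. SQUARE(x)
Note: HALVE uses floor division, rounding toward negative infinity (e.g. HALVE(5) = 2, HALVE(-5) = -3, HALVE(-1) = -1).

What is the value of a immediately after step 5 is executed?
a = 448

Tracing a through execution:
Initial: a = 8
After step 1 (SQUARE(a)): a = 64
After step 2 (SWAP(a, x)): a = 6
After step 3 (MUL(a, x)): a = 384
After step 4 (ADD(a, x)): a = 448
After step 5 (HALVE(x)): a = 448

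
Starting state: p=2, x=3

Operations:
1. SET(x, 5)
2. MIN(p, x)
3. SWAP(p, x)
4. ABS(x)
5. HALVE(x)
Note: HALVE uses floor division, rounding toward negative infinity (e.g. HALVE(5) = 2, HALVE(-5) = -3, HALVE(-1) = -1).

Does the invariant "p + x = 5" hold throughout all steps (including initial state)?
No, violated after step 1

The invariant is violated after step 1.

State at each step:
Initial: p=2, x=3
After step 1: p=2, x=5
After step 2: p=2, x=5
After step 3: p=5, x=2
After step 4: p=5, x=2
After step 5: p=5, x=1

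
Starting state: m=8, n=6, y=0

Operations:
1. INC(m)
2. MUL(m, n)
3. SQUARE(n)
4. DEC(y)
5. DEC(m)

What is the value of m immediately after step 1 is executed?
m = 9

Tracing m through execution:
Initial: m = 8
After step 1 (INC(m)): m = 9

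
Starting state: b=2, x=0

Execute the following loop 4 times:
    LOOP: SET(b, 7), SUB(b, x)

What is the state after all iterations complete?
b=7, x=0

Iteration trace:
Start: b=2, x=0
After iteration 1: b=7, x=0
After iteration 2: b=7, x=0
After iteration 3: b=7, x=0
After iteration 4: b=7, x=0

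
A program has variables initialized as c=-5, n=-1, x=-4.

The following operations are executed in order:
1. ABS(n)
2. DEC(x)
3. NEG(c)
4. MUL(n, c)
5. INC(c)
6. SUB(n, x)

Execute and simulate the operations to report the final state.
{c: 6, n: 10, x: -5}

Step-by-step execution:
Initial: c=-5, n=-1, x=-4
After step 1 (ABS(n)): c=-5, n=1, x=-4
After step 2 (DEC(x)): c=-5, n=1, x=-5
After step 3 (NEG(c)): c=5, n=1, x=-5
After step 4 (MUL(n, c)): c=5, n=5, x=-5
After step 5 (INC(c)): c=6, n=5, x=-5
After step 6 (SUB(n, x)): c=6, n=10, x=-5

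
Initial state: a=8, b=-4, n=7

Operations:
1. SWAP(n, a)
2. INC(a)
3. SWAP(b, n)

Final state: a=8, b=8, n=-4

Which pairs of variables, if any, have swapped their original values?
None

Comparing initial and final values:
a: 8 → 8
n: 7 → -4
b: -4 → 8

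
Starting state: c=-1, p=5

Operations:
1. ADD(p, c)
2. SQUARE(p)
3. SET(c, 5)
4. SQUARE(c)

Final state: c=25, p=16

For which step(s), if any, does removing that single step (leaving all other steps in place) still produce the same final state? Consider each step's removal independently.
None - removing any single step changes the final result

Testing removal of each single step:
Without step 1: final = c=25, p=25 (different)
Without step 2: final = c=25, p=4 (different)
Without step 3: final = c=1, p=16 (different)
Without step 4: final = c=5, p=16 (different)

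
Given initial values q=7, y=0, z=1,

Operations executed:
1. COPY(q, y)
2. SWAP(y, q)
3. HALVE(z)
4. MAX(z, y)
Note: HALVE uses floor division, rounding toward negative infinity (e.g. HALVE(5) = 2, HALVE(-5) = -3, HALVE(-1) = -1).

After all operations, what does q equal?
q = 0

Tracing execution:
Step 1: COPY(q, y) → q = 0
Step 2: SWAP(y, q) → q = 0
Step 3: HALVE(z) → q = 0
Step 4: MAX(z, y) → q = 0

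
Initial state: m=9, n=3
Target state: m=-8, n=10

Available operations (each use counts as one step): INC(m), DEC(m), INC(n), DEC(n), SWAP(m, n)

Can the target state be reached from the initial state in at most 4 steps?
No

The target state cannot be reached within 4 steps.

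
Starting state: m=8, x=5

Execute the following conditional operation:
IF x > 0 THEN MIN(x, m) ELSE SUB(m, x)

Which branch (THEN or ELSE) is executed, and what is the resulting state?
Branch: THEN, Final state: m=8, x=5

Evaluating condition: x > 0
x = 5
Condition is True, so THEN branch executes
After MIN(x, m): m=8, x=5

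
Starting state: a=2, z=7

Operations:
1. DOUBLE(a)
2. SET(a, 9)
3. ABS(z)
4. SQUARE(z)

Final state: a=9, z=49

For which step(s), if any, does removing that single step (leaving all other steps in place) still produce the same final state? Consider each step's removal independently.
Step(s) 1, 3

Testing removal of each single step:
Without step 1: final = a=9, z=49 (same)
Without step 2: final = a=4, z=49 (different)
Without step 3: final = a=9, z=49 (same)
Without step 4: final = a=9, z=7 (different)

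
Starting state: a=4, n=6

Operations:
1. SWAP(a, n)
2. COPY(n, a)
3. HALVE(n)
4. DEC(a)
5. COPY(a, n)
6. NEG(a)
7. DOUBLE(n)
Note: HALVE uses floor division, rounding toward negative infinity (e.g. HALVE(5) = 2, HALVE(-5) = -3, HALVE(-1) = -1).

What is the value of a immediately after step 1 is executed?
a = 6

Tracing a through execution:
Initial: a = 4
After step 1 (SWAP(a, n)): a = 6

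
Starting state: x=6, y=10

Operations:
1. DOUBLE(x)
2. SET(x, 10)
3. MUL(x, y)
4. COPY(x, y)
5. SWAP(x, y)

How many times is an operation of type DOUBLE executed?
1

Counting DOUBLE operations:
Step 1: DOUBLE(x) ← DOUBLE
Total: 1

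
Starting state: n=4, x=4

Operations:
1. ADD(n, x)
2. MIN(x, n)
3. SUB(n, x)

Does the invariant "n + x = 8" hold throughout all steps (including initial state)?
No, violated after step 1

The invariant is violated after step 1.

State at each step:
Initial: n=4, x=4
After step 1: n=8, x=4
After step 2: n=8, x=4
After step 3: n=4, x=4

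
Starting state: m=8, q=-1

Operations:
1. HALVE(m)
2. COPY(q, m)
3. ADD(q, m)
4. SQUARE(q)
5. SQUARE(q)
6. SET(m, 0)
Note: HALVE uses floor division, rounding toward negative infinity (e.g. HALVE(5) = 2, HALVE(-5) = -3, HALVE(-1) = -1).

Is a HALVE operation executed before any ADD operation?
Yes

First HALVE: step 1
First ADD: step 3
Since 1 < 3, HALVE comes first.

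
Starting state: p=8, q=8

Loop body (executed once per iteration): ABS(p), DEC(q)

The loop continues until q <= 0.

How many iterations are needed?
8

Tracing iterations:
Initial: p=8, q=8
After iteration 1: p=8, q=7
After iteration 2: p=8, q=6
After iteration 3: p=8, q=5
After iteration 4: p=8, q=4
After iteration 5: p=8, q=3
After iteration 6: p=8, q=2
After iteration 7: p=8, q=1
After iteration 8: p=8, q=0
q <= 0 now holds, so the loop exits after 8 iterations.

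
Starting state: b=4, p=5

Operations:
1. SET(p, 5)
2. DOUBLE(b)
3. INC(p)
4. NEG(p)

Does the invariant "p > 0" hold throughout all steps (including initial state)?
No, violated after step 4

The invariant is violated after step 4.

State at each step:
Initial: b=4, p=5
After step 1: b=4, p=5
After step 2: b=8, p=5
After step 3: b=8, p=6
After step 4: b=8, p=-6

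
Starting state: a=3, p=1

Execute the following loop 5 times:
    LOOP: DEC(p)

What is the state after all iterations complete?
a=3, p=-4

Iteration trace:
Start: a=3, p=1
After iteration 1: a=3, p=0
After iteration 2: a=3, p=-1
After iteration 3: a=3, p=-2
After iteration 4: a=3, p=-3
After iteration 5: a=3, p=-4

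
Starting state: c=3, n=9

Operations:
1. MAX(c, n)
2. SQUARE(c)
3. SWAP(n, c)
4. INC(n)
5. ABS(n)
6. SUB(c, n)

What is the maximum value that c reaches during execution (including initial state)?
81

Values of c at each step:
Initial: c = 3
After step 1: c = 9
After step 2: c = 81 ← maximum
After step 3: c = 9
After step 4: c = 9
After step 5: c = 9
After step 6: c = -73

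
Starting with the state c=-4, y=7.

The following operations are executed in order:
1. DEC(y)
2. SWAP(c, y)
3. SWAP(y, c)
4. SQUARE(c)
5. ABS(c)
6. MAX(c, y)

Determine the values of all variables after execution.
{c: 16, y: 6}

Step-by-step execution:
Initial: c=-4, y=7
After step 1 (DEC(y)): c=-4, y=6
After step 2 (SWAP(c, y)): c=6, y=-4
After step 3 (SWAP(y, c)): c=-4, y=6
After step 4 (SQUARE(c)): c=16, y=6
After step 5 (ABS(c)): c=16, y=6
After step 6 (MAX(c, y)): c=16, y=6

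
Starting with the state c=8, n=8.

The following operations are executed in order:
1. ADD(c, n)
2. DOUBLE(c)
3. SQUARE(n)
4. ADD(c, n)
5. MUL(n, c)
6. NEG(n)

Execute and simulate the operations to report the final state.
{c: 96, n: -6144}

Step-by-step execution:
Initial: c=8, n=8
After step 1 (ADD(c, n)): c=16, n=8
After step 2 (DOUBLE(c)): c=32, n=8
After step 3 (SQUARE(n)): c=32, n=64
After step 4 (ADD(c, n)): c=96, n=64
After step 5 (MUL(n, c)): c=96, n=6144
After step 6 (NEG(n)): c=96, n=-6144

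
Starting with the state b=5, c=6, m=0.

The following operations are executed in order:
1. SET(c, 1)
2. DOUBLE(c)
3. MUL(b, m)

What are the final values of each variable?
{b: 0, c: 2, m: 0}

Step-by-step execution:
Initial: b=5, c=6, m=0
After step 1 (SET(c, 1)): b=5, c=1, m=0
After step 2 (DOUBLE(c)): b=5, c=2, m=0
After step 3 (MUL(b, m)): b=0, c=2, m=0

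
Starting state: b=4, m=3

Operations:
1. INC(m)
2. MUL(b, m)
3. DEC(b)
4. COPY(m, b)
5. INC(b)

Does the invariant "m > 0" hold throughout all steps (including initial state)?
Yes

The invariant holds at every step.

State at each step:
Initial: b=4, m=3
After step 1: b=4, m=4
After step 2: b=16, m=4
After step 3: b=15, m=4
After step 4: b=15, m=15
After step 5: b=16, m=15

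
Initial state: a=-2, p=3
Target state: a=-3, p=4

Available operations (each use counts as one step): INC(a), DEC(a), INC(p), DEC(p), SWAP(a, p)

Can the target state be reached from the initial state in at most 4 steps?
Yes

Path (2 steps): DEC(a) → INC(p)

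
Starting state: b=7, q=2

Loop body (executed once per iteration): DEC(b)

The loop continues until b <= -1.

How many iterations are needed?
8

Tracing iterations:
Initial: b=7, q=2
After iteration 1: b=6, q=2
After iteration 2: b=5, q=2
After iteration 3: b=4, q=2
After iteration 4: b=3, q=2
After iteration 5: b=2, q=2
After iteration 6: b=1, q=2
After iteration 7: b=0, q=2
After iteration 8: b=-1, q=2
b <= -1 now holds, so the loop exits after 8 iterations.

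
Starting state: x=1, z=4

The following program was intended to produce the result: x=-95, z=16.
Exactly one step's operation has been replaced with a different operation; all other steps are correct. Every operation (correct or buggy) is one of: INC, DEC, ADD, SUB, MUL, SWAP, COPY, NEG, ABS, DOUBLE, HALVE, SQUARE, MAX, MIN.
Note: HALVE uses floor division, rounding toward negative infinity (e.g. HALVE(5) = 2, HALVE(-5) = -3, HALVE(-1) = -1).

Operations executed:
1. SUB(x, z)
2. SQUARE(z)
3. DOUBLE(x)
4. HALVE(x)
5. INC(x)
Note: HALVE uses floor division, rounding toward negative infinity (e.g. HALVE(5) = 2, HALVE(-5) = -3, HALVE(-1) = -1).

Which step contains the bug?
Step 4

Trace with buggy code:
Initial: x=1, z=4
After step 1: x=-3, z=4
After step 2: x=-3, z=16
After step 3: x=-6, z=16
After step 4: x=-3, z=16
After step 5: x=-2, z=16
Actual final x=-2, z=16 ≠ expected x=-95, z=16.
Step 4 is the only position where a single-operation replacement can produce the expected result.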